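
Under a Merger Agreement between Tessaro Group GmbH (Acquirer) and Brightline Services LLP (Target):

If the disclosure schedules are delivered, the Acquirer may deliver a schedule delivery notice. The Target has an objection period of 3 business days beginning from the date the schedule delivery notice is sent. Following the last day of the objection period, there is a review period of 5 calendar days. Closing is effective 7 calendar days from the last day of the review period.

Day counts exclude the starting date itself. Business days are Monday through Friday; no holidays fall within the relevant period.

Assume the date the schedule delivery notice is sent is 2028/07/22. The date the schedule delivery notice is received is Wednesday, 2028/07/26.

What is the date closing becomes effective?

The last day of the objection period: 3 business days after Saturday, 2028/07/22, skipping weekends — Jul 24, Jul 25, Jul 26 — lands on Wednesday, 2028/07/26.
The last day of the review period: 5 calendar days after 2028/07/26 is 2028/07/31.
The date closing becomes effective: 2028/07/31 + 7 days = 2028/08/07.

2028/08/07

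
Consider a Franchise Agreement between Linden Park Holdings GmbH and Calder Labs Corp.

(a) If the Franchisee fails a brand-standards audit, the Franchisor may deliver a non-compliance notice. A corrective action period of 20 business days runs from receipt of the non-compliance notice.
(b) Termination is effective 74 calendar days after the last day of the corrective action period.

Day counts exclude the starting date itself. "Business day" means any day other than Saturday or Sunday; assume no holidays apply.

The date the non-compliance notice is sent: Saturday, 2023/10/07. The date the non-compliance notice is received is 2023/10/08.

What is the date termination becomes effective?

2024/01/16

The last day of the corrective action period: 20 business days after Sunday, 2023/10/08, skipping weekends — Oct 9, Oct 10, Oct 11, Oct 12, …, Nov 1, Nov 2, Nov 3 — lands on Friday, 2023/11/03.
Adding 74 calendar days to 2023/11/03 gives 2024/01/16, which is the date termination becomes effective.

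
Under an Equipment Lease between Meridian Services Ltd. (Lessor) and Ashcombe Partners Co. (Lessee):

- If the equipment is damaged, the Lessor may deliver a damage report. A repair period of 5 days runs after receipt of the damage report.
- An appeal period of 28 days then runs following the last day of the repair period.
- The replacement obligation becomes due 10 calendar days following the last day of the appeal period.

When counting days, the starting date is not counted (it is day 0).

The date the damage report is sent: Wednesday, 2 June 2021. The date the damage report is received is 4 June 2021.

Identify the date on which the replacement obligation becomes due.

17 July 2021

The last day of the repair period: 5 calendar days after 4 June 2021 is 9 June 2021.
Adding 28 calendar days to 9 June 2021 gives 7 July 2021, which is the last day of the appeal period.
The date on which the replacement obligation becomes due: 7 July 2021 + 10 days = 17 July 2021.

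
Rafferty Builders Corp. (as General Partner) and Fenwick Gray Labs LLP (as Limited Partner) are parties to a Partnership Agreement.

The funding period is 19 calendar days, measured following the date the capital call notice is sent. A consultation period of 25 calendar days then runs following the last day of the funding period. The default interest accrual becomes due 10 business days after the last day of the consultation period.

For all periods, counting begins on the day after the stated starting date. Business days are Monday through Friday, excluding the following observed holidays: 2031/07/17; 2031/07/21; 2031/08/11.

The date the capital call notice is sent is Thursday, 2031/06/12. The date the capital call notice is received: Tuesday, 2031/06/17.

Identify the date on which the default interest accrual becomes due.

The last day of the funding period: 19 calendar days after 2031/06/12 is 2031/07/01.
The last day of the consultation period: 2031/07/01 + 25 days = 2031/07/26.
The date on which the default interest accrual becomes due: counting 10 business days from Saturday, 2031/07/26 (Jul 28, Jul 29, Jul 30, Jul 31, Aug 1, Aug 4, Aug 5, Aug 6, Aug 7, Aug 8, skipping weekends) reaches Friday, 2031/08/08.

2031/08/08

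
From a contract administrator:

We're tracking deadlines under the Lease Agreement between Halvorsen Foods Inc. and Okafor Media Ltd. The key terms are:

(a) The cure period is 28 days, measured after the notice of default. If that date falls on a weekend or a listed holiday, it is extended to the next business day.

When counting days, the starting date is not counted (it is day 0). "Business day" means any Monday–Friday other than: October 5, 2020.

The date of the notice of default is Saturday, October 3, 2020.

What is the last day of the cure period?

November 2, 2020

The last day of the cure period: 28 calendar days after October 3, 2020 is October 31, 2020. That falls on a Saturday, so it rolls to the next business day, Monday, November 2, 2020.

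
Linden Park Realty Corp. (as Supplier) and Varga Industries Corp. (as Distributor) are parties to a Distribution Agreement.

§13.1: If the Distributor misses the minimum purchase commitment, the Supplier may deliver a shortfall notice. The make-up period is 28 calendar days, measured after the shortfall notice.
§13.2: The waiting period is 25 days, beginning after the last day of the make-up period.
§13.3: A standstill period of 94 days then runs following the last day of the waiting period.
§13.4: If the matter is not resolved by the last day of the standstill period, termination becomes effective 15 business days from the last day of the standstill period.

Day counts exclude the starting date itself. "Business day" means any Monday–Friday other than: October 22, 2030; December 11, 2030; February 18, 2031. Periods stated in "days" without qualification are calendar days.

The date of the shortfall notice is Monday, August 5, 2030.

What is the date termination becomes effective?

The last day of the make-up period: 28 calendar days after August 5, 2030 is September 2, 2030.
Adding 25 calendar days to September 2, 2030 gives September 27, 2030, which is the last day of the waiting period.
The last day of the standstill period: 94 calendar days after September 27, 2030 is December 30, 2030.
From Monday, December 30, 2030, 15 business days (Dec 31, Jan 1, Jan 2, Jan 3, …, Jan 16, Jan 17, Jan 20, skipping weekends) brings us to Monday, January 20, 2031, which is the date termination becomes effective.

January 20, 2031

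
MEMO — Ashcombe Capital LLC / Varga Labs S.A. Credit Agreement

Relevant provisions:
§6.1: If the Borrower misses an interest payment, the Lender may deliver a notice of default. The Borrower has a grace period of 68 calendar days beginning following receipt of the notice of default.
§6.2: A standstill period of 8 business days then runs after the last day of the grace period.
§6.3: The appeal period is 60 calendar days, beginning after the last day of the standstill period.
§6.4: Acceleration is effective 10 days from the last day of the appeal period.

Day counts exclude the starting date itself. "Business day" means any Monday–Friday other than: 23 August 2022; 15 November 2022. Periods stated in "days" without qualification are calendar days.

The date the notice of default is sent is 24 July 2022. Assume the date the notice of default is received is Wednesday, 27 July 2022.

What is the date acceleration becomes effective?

The last day of the grace period: 27 July 2022 + 68 days = 3 October 2022.
The last day of the standstill period: 8 business days after Monday, 3 October 2022, skipping weekends — Oct 4, Oct 5, Oct 6, Oct 7, Oct 10, Oct 11, Oct 12, Oct 13 — lands on Thursday, 13 October 2022.
Adding 60 calendar days to 13 October 2022 gives 12 December 2022, which is the last day of the appeal period.
The date acceleration becomes effective: 12 December 2022 + 10 days = 22 December 2022.

22 December 2022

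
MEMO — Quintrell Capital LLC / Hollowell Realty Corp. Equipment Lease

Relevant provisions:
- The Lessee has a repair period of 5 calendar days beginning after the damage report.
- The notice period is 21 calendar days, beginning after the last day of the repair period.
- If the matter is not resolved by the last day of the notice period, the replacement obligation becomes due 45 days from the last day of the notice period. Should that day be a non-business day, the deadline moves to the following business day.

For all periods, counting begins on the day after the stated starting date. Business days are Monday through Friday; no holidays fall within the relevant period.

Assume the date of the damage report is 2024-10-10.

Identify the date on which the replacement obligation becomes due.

2024-12-20

The last day of the repair period: 5 calendar days after 2024-10-10 is 2024-10-15.
The last day of the notice period: 2024-10-15 + 21 days = 2024-11-05.
The date on which the replacement obligation becomes due: 45 calendar days after 2024-11-05 is 2024-12-20. 2024-12-20 is a Friday, so no roll-forward applies.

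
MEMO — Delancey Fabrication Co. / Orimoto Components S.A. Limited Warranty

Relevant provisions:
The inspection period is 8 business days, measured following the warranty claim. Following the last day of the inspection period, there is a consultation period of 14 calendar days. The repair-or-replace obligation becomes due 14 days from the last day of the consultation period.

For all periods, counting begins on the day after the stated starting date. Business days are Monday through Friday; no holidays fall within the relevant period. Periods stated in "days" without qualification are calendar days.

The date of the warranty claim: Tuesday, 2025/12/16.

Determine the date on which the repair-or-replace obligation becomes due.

The last day of the inspection period: 8 business days after Tuesday, 2025/12/16, skipping weekends — Dec 17, Dec 18, Dec 19, Dec 22, Dec 23, Dec 24, Dec 25, Dec 26 — lands on Friday, 2025/12/26.
The last day of the consultation period: 2025/12/26 + 14 days = 2026/01/09.
The date on which the repair-or-replace obligation becomes due: 2026/01/09 + 14 days = 2026/01/23.

2026/01/23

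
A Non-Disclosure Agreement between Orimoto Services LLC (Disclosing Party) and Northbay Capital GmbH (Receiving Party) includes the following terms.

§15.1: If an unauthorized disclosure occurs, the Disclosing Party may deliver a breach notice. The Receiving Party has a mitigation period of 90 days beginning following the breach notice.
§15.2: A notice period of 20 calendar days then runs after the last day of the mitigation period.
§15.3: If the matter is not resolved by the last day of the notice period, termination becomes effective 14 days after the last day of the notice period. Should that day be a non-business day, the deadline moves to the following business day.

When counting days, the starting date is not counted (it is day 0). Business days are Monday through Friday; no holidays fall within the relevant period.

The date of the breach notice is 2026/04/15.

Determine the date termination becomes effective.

The last day of the mitigation period: 2026/04/15 + 90 days = 2026/07/14.
The last day of the notice period: 20 calendar days after 2026/07/14 is 2026/08/03.
The date termination becomes effective: 14 calendar days after 2026/08/03 is 2026/08/17. 2026/08/17 is a Monday, so no roll-forward applies.

2026/08/17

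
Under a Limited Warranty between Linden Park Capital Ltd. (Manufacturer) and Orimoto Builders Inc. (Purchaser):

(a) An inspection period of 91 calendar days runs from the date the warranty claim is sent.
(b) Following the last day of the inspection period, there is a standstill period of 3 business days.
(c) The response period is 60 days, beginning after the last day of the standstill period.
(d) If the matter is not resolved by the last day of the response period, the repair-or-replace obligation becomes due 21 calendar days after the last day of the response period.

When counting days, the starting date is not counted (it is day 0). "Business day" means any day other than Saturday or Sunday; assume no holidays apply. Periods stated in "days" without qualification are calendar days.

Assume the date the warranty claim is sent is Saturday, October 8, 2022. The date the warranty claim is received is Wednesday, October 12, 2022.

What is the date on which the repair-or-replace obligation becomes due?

The last day of the inspection period: 91 calendar days after October 8, 2022 is January 7, 2023.
The last day of the standstill period: 3 business days after Saturday, January 7, 2023, skipping weekends — Jan 9, Jan 10, Jan 11 — lands on Wednesday, January 11, 2023.
Adding 60 calendar days to January 11, 2023 gives March 12, 2023, which is the last day of the response period.
Adding 21 calendar days to March 12, 2023 gives April 2, 2023, which is the date on which the repair-or-replace obligation becomes due.

April 2, 2023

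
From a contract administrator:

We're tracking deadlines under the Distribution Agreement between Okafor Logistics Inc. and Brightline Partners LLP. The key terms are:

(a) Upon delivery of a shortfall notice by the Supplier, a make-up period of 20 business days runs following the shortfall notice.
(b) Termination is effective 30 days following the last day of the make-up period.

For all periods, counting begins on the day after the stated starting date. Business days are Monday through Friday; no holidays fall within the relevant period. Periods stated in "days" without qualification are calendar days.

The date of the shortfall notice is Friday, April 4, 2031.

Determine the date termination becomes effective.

June 1, 2031

The last day of the make-up period: 20 business days after Friday, April 4, 2031, skipping weekends — Apr 7, Apr 8, Apr 9, Apr 10, …, Apr 30, May 1, May 2 — lands on Friday, May 2, 2031.
The date termination becomes effective: May 2, 2031 + 30 days = June 1, 2031.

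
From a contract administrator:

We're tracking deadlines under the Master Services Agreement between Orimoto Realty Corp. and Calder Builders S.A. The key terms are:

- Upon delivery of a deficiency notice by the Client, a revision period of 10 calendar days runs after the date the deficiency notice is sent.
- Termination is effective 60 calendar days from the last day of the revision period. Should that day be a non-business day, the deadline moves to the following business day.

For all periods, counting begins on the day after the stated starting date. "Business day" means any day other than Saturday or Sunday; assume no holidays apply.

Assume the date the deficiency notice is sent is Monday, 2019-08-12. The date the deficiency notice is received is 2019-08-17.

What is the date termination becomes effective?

The last day of the revision period: 2019-08-12 + 10 days = 2019-08-22.
The date termination becomes effective: 2019-08-22 + 60 days = 2019-10-21. 2019-10-21 is a Monday, so no roll-forward applies.

2019-10-21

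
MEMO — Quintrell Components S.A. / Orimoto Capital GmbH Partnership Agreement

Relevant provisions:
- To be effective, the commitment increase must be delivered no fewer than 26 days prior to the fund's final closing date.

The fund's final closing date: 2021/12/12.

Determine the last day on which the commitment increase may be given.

2021/12/12 minus 26 days is 2021/11/16.

2021/11/16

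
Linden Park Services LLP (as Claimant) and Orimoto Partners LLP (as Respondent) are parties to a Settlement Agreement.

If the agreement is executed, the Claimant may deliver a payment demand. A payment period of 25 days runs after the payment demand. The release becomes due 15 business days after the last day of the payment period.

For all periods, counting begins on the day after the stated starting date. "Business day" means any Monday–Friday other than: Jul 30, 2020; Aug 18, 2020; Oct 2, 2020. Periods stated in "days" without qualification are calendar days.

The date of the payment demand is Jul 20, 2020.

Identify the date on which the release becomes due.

The last day of the payment period: 25 calendar days after Jul 20, 2020 is Aug 14, 2020.
From Friday, Aug 14, 2020, 15 business days (Aug 17, Aug 19, Aug 20, Aug 21, …, Sep 3, Sep 4, Sep 7, skipping weekends and the listed holiday on Aug 18) brings us to Monday, Sep 7, 2020, which is the date on which the release becomes due.

Sep 7, 2020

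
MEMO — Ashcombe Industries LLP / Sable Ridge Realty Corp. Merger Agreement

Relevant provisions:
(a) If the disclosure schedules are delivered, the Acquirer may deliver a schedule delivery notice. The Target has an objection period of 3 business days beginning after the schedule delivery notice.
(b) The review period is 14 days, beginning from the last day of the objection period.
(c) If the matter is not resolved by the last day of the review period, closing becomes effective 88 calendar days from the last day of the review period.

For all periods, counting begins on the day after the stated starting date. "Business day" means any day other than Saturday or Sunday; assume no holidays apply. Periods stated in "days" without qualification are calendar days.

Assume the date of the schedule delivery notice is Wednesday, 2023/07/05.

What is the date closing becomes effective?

2023/10/20

The last day of the objection period: 3 business days after Wednesday, 2023/07/05, skipping weekends — Jul 6, Jul 7, Jul 10 — lands on Monday, 2023/07/10.
The last day of the review period: 2023/07/10 + 14 days = 2023/07/24.
The date closing becomes effective: 2023/07/24 + 88 days = 2023/10/20.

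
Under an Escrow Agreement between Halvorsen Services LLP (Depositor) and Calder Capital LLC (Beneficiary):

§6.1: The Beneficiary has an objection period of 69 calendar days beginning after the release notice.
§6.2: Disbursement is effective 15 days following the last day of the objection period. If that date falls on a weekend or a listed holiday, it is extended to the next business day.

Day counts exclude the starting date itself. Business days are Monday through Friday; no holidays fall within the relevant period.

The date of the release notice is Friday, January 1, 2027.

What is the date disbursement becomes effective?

March 26, 2027

The last day of the objection period: January 1, 2027 + 69 days = March 11, 2027.
The date disbursement becomes effective: 15 calendar days after March 11, 2027 is March 26, 2027. March 26, 2027 is a Friday, so no roll-forward applies.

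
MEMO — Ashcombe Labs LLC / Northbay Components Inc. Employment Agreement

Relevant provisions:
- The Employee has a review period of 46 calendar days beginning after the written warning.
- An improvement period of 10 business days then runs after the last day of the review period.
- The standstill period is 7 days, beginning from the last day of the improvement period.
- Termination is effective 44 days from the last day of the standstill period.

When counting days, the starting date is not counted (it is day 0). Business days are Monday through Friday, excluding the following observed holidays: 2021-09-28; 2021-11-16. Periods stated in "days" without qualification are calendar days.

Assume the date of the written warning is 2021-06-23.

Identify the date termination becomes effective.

Adding 46 calendar days to 2021-06-23 gives 2021-08-08, which is the last day of the review period.
From Sunday, 2021-08-08, 10 business days (Aug 9, Aug 10, Aug 11, Aug 12, Aug 13, Aug 16, Aug 17, Aug 18, Aug 19, Aug 20, skipping weekends) brings us to Friday, 2021-08-20, which is the last day of the improvement period.
Adding 7 calendar days to 2021-08-20 gives 2021-08-27, which is the last day of the standstill period.
The date termination becomes effective: 44 calendar days after 2021-08-27 is 2021-10-10.

2021-10-10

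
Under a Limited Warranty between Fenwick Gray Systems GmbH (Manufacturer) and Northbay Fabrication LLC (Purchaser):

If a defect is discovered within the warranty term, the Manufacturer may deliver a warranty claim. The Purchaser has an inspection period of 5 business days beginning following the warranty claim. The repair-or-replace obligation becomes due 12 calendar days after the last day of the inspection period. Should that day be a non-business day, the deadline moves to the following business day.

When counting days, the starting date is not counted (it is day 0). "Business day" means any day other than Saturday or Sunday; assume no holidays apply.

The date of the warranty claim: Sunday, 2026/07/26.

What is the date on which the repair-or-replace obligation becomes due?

2026/08/12

The last day of the inspection period: 5 business days after Sunday, 2026/07/26, skipping weekends — Jul 27, Jul 28, Jul 29, Jul 30, Jul 31 — lands on Friday, 2026/07/31.
The date on which the repair-or-replace obligation becomes due: 2026/07/31 + 12 days = 2026/08/12. 2026/08/12 is a Wednesday, so no roll-forward applies.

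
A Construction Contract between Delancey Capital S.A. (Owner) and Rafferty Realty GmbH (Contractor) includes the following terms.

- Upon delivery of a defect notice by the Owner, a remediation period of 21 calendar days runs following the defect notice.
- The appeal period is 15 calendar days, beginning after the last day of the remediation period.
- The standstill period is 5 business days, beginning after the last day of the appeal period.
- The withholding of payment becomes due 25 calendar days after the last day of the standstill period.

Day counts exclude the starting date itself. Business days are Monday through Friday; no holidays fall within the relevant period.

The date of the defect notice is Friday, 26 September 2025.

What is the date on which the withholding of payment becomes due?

The last day of the remediation period: 21 calendar days after 26 September 2025 is 17 October 2025.
The last day of the appeal period: 17 October 2025 + 15 days = 1 November 2025.
The last day of the standstill period: counting 5 business days from Saturday, 1 November 2025 (Nov 3, Nov 4, Nov 5, Nov 6, Nov 7, skipping weekends) reaches Friday, 7 November 2025.
The date on which the withholding of payment becomes due: 7 November 2025 + 25 days = 2 December 2025.

2 December 2025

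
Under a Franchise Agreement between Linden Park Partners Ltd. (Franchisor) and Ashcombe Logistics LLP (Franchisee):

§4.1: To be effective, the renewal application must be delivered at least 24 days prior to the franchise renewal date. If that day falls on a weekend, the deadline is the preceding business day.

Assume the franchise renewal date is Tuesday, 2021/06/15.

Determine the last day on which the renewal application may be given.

2021/05/21

2021/06/15 minus 24 days is 2021/05/22. That is a Saturday, so the deadline moves back to Friday, 2021/05/21.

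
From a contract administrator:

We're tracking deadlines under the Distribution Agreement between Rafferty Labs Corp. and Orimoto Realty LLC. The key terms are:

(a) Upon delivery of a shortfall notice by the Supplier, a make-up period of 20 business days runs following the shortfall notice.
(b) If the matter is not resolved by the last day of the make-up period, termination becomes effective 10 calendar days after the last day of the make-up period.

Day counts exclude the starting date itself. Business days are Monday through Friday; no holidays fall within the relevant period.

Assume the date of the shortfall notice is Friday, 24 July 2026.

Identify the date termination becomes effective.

31 August 2026

The last day of the make-up period: 20 business days after Friday, 24 July 2026, skipping weekends — Jul 27, Jul 28, Jul 29, Jul 30, …, Aug 19, Aug 20, Aug 21 — lands on Friday, 21 August 2026.
The date termination becomes effective: 21 August 2026 + 10 days = 31 August 2026.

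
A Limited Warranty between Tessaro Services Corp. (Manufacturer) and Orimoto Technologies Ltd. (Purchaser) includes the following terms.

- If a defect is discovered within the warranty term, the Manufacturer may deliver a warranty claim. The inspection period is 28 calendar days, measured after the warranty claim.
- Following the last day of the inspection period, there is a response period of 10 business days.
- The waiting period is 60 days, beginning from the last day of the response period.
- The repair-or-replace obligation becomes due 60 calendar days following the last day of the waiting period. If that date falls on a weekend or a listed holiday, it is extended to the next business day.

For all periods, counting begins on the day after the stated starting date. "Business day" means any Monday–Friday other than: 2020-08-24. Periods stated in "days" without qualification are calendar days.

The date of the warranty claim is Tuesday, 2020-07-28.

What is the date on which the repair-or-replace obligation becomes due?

The last day of the inspection period: 28 calendar days after 2020-07-28 is 2020-08-25.
The last day of the response period: 10 business days after Tuesday, 2020-08-25, skipping weekends — Aug 26, Aug 27, Aug 28, Aug 31, Sep 1, Sep 2, Sep 3, Sep 4, Sep 7, Sep 8 — lands on Tuesday, 2020-09-08.
The last day of the waiting period: 2020-09-08 + 60 days = 2020-11-07.
Adding 60 calendar days to 2020-11-07 gives 2021-01-06, which is the date on which the repair-or-replace obligation becomes due. 2021-01-06 is a Wednesday and is not a listed holiday, so no roll-forward applies.

2021-01-06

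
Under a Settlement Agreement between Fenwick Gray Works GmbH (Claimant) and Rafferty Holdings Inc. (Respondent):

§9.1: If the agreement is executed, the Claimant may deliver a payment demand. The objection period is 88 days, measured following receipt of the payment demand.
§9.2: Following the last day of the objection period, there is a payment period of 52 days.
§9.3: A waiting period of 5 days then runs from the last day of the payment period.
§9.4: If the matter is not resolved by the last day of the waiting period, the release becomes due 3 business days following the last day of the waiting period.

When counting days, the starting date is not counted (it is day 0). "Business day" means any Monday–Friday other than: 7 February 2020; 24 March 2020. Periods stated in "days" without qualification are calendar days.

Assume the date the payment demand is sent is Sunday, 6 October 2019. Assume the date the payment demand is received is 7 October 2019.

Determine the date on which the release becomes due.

4 March 2020

The last day of the objection period: 88 calendar days after 7 October 2019 is 3 January 2020.
The last day of the payment period: 3 January 2020 + 52 days = 24 February 2020.
The last day of the waiting period: 5 calendar days after 24 February 2020 is 29 February 2020.
From Saturday, 29 February 2020, 3 business days (Mar 2, Mar 3, Mar 4, skipping weekends) brings us to Wednesday, 4 March 2020, which is the date on which the release becomes due.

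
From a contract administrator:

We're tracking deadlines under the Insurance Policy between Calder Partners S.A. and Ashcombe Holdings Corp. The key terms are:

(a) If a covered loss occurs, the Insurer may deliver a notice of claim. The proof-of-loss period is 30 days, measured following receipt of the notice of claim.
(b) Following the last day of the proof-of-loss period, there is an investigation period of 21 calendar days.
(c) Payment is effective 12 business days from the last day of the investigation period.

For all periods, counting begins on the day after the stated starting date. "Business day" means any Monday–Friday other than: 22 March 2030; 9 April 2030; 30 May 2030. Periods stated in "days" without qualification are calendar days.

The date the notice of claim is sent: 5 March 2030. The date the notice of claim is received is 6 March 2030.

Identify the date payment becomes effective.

14 May 2030

The last day of the proof-of-loss period: 30 calendar days after 6 March 2030 is 5 April 2030.
The last day of the investigation period: 21 calendar days after 5 April 2030 is 26 April 2030.
The date payment becomes effective: 12 business days after Friday, 26 April 2030, skipping weekends — Apr 29, Apr 30, May 1, May 2, …, May 10, May 13, May 14 — lands on Tuesday, 14 May 2030.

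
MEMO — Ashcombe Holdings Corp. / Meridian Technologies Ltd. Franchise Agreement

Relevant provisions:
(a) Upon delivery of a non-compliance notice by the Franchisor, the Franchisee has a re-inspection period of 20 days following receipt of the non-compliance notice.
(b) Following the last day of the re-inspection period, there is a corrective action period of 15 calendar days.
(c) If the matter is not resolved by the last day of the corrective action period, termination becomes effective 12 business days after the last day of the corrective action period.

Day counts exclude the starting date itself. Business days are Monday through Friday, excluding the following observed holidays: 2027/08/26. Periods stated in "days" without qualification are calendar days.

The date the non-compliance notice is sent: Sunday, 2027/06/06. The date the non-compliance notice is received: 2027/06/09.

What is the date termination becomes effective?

2027/07/30

The last day of the re-inspection period: 20 calendar days after 2027/06/09 is 2027/06/29.
The last day of the corrective action period: 15 calendar days after 2027/06/29 is 2027/07/14.
From Wednesday, 2027/07/14, 12 business days (Jul 15, Jul 16, Jul 19, Jul 20, …, Jul 28, Jul 29, Jul 30, skipping weekends) brings us to Friday, 2027/07/30, which is the date termination becomes effective.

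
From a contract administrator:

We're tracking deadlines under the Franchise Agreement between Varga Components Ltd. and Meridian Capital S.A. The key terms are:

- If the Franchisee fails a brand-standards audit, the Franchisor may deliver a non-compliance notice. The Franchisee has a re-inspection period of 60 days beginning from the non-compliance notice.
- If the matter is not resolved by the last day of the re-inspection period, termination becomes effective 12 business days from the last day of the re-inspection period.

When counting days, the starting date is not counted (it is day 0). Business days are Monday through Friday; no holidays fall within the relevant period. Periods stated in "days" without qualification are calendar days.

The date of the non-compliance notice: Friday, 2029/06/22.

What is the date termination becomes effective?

Adding 60 calendar days to 2029/06/22 gives 2029/08/21, which is the last day of the re-inspection period.
The date termination becomes effective: counting 12 business days from Tuesday, 2029/08/21 (Aug 22, Aug 23, Aug 24, Aug 27, …, Sep 4, Sep 5, Sep 6, skipping weekends) reaches Thursday, 2029/09/06.

2029/09/06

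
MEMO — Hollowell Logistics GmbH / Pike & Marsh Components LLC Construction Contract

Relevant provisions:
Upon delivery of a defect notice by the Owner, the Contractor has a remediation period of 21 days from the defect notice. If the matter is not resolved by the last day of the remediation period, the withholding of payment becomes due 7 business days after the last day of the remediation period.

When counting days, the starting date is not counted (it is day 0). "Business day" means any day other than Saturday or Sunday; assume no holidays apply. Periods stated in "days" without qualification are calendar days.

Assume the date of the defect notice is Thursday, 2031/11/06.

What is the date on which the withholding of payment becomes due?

Adding 21 calendar days to 2031/11/06 gives 2031/11/27, which is the last day of the remediation period.
The date on which the withholding of payment becomes due: 7 business days after Thursday, 2031/11/27, skipping weekends — Nov 28, Dec 1, Dec 2, Dec 3, Dec 4, Dec 5, Dec 8 — lands on Monday, 2031/12/08.

2031/12/08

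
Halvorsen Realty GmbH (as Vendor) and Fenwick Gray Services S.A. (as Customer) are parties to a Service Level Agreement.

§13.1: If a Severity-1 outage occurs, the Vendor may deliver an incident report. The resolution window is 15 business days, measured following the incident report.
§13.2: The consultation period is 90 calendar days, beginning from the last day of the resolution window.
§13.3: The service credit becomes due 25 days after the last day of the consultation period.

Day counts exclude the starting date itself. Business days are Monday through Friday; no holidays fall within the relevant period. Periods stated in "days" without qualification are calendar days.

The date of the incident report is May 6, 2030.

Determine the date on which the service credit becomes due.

The last day of the resolution window: 15 business days after Monday, May 6, 2030, skipping weekends — May 7, May 8, May 9, May 10, …, May 23, May 24, May 27 — lands on Monday, May 27, 2030.
The last day of the consultation period: May 27, 2030 + 90 days = Aug 25, 2030.
Adding 25 calendar days to Aug 25, 2030 gives Sep 19, 2030, which is the date on which the service credit becomes due.

Sep 19, 2030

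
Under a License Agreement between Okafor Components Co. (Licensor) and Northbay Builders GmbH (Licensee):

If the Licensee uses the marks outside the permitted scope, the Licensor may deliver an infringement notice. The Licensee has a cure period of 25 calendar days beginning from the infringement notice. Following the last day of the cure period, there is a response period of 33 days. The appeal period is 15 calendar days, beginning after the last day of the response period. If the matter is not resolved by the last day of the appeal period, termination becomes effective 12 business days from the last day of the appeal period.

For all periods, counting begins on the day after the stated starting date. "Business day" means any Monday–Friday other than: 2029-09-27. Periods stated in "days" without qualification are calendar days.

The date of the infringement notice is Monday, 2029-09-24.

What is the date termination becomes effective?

Adding 25 calendar days to 2029-09-24 gives 2029-10-19, which is the last day of the cure period.
The last day of the response period: 2029-10-19 + 33 days = 2029-11-21.
The last day of the appeal period: 15 calendar days after 2029-11-21 is 2029-12-06.
The date termination becomes effective: counting 12 business days from Thursday, 2029-12-06 (Dec 7, Dec 10, Dec 11, Dec 12, …, Dec 20, Dec 21, Dec 24, skipping weekends) reaches Monday, 2029-12-24.

2029-12-24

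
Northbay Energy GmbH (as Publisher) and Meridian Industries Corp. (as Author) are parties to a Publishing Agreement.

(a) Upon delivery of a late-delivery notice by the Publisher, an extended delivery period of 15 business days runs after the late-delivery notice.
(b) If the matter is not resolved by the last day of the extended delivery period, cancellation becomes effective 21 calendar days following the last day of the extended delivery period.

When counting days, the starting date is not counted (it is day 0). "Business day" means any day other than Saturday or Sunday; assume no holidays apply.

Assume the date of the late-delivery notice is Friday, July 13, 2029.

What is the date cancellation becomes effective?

The last day of the extended delivery period: counting 15 business days from Friday, July 13, 2029 (Jul 16, Jul 17, Jul 18, Jul 19, …, Aug 1, Aug 2, Aug 3, skipping weekends) reaches Friday, August 3, 2029.
The date cancellation becomes effective: August 3, 2029 + 21 days = August 24, 2029.

August 24, 2029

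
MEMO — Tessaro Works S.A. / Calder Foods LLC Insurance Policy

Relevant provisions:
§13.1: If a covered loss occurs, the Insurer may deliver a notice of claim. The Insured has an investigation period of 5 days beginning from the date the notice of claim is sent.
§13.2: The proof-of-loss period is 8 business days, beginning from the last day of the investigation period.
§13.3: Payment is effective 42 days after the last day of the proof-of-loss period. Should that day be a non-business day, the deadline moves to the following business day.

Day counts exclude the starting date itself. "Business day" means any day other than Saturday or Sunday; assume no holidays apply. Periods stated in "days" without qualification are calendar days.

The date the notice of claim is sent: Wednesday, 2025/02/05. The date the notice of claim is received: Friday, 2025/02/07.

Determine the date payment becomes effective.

2025/04/03

The last day of the investigation period: 5 calendar days after 2025/02/05 is 2025/02/10.
The last day of the proof-of-loss period: 8 business days after Monday, 2025/02/10, skipping weekends — Feb 11, Feb 12, Feb 13, Feb 14, Feb 17, Feb 18, Feb 19, Feb 20 — lands on Thursday, 2025/02/20.
The date payment becomes effective: 2025/02/20 + 42 days = 2025/04/03. 2025/04/03 is a Thursday, so no roll-forward applies.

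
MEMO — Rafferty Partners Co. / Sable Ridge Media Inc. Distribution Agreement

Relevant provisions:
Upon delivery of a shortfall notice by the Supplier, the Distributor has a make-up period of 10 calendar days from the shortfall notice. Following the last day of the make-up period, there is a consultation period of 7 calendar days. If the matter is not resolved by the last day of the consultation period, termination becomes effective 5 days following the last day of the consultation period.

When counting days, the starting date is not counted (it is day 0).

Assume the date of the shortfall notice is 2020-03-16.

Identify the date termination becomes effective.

The last day of the make-up period: 2020-03-16 + 10 days = 2020-03-26.
The last day of the consultation period: 7 calendar days after 2020-03-26 is 2020-04-02.
Adding 5 calendar days to 2020-04-02 gives 2020-04-07, which is the date termination becomes effective.

2020-04-07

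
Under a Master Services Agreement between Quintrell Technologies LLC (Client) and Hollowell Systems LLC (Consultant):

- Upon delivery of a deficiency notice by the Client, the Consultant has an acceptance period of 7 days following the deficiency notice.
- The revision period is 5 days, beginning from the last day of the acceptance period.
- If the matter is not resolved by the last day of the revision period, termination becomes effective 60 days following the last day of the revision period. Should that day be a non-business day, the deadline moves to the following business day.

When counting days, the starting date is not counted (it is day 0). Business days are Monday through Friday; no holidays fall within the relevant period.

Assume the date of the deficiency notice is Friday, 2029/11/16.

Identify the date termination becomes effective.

2030/01/28

Adding 7 calendar days to 2029/11/16 gives 2029/11/23, which is the last day of the acceptance period.
The last day of the revision period: 5 calendar days after 2029/11/23 is 2029/11/28.
The date termination becomes effective: 60 calendar days after 2029/11/28 is 2030/01/27. That falls on a Sunday, so it rolls to the next business day, Monday, 2030/01/28.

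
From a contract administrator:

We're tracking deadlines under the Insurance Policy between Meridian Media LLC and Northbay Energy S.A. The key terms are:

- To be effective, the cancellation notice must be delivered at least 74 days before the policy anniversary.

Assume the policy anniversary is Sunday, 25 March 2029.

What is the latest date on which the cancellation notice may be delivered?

10 January 2029

Counting back 74 calendar days from 25 March 2029 gives 10 January 2029.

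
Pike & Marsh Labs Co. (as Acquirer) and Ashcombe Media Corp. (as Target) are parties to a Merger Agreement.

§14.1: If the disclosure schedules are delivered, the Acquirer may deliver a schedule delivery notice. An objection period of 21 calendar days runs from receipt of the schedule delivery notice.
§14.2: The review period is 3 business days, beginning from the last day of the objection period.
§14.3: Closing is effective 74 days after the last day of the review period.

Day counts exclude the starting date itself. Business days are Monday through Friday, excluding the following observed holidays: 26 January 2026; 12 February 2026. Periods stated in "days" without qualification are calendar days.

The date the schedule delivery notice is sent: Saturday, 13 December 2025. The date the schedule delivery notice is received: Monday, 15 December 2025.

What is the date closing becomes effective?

Adding 21 calendar days to 15 December 2025 gives 5 January 2026, which is the last day of the objection period.
The last day of the review period: counting 3 business days from Monday, 5 January 2026 (Jan 6, Jan 7, Jan 8, skipping weekends) reaches Thursday, 8 January 2026.
The date closing becomes effective: 74 calendar days after 8 January 2026 is 23 March 2026.

23 March 2026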